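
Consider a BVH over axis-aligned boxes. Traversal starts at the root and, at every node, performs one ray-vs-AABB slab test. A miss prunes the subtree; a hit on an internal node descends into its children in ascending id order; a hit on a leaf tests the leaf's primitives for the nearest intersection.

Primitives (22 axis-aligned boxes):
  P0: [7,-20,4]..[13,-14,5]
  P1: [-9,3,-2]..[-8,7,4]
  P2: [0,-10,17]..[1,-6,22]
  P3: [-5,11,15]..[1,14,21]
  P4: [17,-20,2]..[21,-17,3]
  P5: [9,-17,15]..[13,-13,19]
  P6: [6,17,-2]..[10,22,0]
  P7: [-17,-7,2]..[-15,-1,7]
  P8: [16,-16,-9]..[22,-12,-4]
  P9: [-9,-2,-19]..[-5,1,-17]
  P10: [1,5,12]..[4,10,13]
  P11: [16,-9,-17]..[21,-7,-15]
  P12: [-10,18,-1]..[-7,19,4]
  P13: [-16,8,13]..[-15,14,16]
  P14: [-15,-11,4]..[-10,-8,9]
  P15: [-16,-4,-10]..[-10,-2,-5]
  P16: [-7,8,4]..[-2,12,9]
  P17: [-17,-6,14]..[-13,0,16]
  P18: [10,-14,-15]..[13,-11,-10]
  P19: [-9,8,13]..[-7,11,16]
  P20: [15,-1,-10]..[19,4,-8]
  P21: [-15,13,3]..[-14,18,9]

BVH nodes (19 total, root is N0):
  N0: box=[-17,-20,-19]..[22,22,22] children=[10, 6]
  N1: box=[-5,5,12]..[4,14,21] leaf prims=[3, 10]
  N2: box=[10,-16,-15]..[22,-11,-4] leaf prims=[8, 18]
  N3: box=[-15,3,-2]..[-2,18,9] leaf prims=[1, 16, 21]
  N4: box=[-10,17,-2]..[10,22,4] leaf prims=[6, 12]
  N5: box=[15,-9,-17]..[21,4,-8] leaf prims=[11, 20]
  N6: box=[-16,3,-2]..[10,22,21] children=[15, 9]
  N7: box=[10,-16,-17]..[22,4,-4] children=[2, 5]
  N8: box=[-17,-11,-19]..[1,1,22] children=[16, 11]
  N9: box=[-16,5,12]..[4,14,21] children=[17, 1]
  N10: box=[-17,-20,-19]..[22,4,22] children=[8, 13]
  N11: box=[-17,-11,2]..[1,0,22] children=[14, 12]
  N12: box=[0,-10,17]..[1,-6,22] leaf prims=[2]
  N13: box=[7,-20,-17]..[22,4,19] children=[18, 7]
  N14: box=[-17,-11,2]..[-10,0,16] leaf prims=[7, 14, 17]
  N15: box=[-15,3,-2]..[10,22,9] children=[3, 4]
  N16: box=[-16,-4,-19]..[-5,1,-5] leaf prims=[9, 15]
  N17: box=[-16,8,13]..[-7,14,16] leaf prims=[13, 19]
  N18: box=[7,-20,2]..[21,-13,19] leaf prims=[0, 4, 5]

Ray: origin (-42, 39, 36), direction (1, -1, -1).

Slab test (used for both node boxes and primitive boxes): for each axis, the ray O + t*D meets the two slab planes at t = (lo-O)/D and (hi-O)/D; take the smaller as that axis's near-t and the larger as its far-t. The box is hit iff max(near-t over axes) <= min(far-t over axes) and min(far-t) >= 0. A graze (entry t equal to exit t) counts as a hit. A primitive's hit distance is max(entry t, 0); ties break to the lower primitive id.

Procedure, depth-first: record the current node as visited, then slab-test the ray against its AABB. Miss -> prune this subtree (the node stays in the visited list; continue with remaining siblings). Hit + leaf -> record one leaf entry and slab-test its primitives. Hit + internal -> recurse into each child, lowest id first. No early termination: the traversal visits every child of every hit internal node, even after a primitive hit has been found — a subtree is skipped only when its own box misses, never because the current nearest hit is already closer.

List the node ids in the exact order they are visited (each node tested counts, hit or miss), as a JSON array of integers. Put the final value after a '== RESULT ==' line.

Trace the traversal:
N0 x:[25,64] y:[17,59] z:[14,55] -> hit [25,55], descend [6, 10]
  N6 x:[26,52] y:[17,36] z:[15,38] -> hit [26,36], descend [9, 15]
    N9 x:[26,46] y:[25,34] z:[15,24] -> miss, prune
    N15 x:[27,52] y:[17,36] z:[27,38] -> hit [27,36], descend [3, 4]
      N3 x:[27,40] y:[21,36] z:[27,38] -> hit [27,36] leaf, test {P1@t=33, P16(miss), P21(miss)}
      N4 x:[32,52] y:[17,22] z:[32,38] -> miss, prune
  N10 x:[25,64] y:[35,59] z:[14,55] -> hit [35,55], descend [8, 13]
    N8 x:[25,43] y:[38,50] z:[14,55] -> hit [38,43], descend [11, 16]
      N11 x:[25,43] y:[39,50] z:[14,34] -> miss, prune
      N16 x:[26,37] y:[38,43] z:[41,55] -> miss, prune
    N13 x:[49,64] y:[35,59] z:[17,53] -> hit [49,53], descend [7, 18]
      N7 x:[52,64] y:[35,55] z:[40,53] -> hit [52,53], descend [2, 5]
        N2 x:[52,64] y:[50,55] z:[40,51] -> miss, prune
        N5 x:[57,63] y:[35,48] z:[44,53] -> miss, prune
      N18 x:[49,63] y:[52,59] z:[17,34] -> miss, prune

order=[0, 6, 9, 15, 3, 4, 10, 8, 11, 16, 13, 7, 2, 5, 18]  |boxes|=15  |leaves|=1  hit=P1

== RESULT ==
[0, 6, 9, 15, 3, 4, 10, 8, 11, 16, 13, 7, 2, 5, 18]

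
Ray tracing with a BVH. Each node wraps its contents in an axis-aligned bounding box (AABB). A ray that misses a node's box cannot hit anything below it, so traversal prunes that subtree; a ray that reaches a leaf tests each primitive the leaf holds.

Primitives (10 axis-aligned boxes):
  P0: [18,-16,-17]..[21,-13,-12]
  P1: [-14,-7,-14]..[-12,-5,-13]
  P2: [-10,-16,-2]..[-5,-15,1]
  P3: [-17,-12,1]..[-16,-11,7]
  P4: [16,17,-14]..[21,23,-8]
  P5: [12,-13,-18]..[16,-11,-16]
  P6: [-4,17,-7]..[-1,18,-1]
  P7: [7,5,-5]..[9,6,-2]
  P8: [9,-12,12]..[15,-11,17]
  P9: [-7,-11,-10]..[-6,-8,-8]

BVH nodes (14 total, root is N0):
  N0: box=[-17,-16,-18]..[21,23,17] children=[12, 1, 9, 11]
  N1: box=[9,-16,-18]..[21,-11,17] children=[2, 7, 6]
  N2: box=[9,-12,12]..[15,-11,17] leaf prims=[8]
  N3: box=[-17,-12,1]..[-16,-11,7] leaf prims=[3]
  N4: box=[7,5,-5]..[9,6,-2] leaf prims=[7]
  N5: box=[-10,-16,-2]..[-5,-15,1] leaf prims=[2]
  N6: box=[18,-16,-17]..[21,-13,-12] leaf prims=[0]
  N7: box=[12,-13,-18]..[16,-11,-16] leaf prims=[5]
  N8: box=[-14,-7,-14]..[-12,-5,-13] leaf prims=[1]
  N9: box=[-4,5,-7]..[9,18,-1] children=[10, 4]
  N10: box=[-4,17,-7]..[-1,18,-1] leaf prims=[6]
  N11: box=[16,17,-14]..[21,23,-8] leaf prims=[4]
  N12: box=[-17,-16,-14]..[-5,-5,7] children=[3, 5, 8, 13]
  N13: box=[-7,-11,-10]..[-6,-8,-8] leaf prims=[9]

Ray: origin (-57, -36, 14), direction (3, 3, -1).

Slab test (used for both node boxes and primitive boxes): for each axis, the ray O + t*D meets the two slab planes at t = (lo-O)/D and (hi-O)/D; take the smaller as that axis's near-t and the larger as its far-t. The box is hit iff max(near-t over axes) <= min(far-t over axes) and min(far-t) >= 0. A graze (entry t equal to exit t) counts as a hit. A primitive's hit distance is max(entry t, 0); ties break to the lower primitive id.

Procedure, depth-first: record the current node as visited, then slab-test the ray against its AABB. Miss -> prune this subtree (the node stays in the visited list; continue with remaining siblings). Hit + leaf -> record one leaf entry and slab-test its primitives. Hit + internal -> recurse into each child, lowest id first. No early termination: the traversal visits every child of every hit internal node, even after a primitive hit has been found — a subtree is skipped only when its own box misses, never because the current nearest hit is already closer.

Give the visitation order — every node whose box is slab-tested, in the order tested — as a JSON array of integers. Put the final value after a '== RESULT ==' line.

Traverse from the root:
N0 x:[40/3,26] y:[20/3,59/3] z:[-3,32] -> hit [40/3,59/3], descend [1, 9, 11, 12]
  N1 x:[22,26] y:[20/3,25/3] z:[-3,32] -> miss, prune
  N9 x:[53/3,22] y:[41/3,18] z:[15,21] -> hit [53/3,18], descend [4, 10]
    N4 x:[64/3,22] y:[41/3,14] z:[16,19] -> miss, prune
    N10 x:[53/3,56/3] y:[53/3,18] z:[15,21] -> hit [53/3,18] leaf, test {P6@t=53/3}
  N11 x:[73/3,26] y:[53/3,59/3] z:[22,28] -> miss, prune
  N12 x:[40/3,52/3] y:[20/3,31/3] z:[7,28] -> miss, prune

Visited [0, 1, 9, 4, 10, 11, 12]. Tests: 7 box, 1 leaf. Nearest: P6.

== RESULT ==
[0, 1, 9, 4, 10, 11, 12]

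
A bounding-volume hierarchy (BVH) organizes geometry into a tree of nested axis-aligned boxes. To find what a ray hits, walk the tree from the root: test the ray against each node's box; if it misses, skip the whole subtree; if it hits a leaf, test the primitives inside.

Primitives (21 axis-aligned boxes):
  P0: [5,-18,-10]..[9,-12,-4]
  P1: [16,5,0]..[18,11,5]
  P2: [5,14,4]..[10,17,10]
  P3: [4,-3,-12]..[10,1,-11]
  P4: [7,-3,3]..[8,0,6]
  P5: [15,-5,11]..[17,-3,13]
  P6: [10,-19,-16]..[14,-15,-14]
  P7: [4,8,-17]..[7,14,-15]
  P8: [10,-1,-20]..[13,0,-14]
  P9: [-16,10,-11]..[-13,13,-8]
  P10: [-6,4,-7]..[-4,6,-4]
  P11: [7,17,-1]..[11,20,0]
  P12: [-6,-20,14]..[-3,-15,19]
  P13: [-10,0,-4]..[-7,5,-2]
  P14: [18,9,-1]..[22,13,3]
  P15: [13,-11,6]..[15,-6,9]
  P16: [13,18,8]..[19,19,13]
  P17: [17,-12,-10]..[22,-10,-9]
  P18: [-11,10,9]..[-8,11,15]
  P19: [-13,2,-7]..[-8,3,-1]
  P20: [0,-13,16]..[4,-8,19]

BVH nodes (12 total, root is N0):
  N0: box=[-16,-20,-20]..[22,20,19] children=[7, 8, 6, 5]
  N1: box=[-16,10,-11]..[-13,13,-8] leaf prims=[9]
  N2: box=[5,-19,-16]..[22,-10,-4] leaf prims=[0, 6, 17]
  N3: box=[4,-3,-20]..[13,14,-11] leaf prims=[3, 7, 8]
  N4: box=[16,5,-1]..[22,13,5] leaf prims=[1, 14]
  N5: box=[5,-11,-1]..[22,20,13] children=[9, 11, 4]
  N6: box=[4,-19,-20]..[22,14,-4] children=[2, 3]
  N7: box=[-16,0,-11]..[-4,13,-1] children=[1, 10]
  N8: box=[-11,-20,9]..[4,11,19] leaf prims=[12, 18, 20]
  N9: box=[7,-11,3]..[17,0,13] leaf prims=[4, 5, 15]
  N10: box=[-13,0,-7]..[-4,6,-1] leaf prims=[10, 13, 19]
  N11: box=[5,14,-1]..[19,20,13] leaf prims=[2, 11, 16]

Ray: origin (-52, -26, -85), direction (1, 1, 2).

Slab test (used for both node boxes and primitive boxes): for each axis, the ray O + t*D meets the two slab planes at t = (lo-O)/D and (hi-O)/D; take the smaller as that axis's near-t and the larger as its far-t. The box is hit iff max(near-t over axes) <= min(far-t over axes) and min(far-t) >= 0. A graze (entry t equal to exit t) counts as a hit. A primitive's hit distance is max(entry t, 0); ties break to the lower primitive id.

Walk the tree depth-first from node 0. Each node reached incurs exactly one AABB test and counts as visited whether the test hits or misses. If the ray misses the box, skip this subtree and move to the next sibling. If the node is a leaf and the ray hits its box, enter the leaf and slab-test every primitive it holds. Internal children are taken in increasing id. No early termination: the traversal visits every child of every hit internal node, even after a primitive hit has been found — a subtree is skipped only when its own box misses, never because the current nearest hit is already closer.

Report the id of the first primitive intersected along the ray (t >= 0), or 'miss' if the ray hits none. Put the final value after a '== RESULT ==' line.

Walk:
N0 x:[36,74] y:[6,46] z:[65/2,52] -> hit [36,46], descend [5, 6, 7, 8]
  N5 x:[57,74] y:[15,46] z:[42,49] -> miss, prune
  N6 x:[56,74] y:[7,40] z:[65/2,81/2] -> miss, prune
  N7 x:[36,48] y:[26,39] z:[37,42] -> hit [37,39], descend [1, 10]
    N1 x:[36,39] y:[36,39] z:[37,77/2] -> hit [37,77/2] leaf, test {P9@t=37}
    N10 x:[39,48] y:[26,32] z:[39,42] -> miss, prune
  N8 x:[41,56] y:[6,37] z:[47,52] -> miss, prune

7 AABB tests over nodes [0, 5, 6, 7, 1, 10, 8]; 1 leaf entered; closest P9.

== RESULT ==
9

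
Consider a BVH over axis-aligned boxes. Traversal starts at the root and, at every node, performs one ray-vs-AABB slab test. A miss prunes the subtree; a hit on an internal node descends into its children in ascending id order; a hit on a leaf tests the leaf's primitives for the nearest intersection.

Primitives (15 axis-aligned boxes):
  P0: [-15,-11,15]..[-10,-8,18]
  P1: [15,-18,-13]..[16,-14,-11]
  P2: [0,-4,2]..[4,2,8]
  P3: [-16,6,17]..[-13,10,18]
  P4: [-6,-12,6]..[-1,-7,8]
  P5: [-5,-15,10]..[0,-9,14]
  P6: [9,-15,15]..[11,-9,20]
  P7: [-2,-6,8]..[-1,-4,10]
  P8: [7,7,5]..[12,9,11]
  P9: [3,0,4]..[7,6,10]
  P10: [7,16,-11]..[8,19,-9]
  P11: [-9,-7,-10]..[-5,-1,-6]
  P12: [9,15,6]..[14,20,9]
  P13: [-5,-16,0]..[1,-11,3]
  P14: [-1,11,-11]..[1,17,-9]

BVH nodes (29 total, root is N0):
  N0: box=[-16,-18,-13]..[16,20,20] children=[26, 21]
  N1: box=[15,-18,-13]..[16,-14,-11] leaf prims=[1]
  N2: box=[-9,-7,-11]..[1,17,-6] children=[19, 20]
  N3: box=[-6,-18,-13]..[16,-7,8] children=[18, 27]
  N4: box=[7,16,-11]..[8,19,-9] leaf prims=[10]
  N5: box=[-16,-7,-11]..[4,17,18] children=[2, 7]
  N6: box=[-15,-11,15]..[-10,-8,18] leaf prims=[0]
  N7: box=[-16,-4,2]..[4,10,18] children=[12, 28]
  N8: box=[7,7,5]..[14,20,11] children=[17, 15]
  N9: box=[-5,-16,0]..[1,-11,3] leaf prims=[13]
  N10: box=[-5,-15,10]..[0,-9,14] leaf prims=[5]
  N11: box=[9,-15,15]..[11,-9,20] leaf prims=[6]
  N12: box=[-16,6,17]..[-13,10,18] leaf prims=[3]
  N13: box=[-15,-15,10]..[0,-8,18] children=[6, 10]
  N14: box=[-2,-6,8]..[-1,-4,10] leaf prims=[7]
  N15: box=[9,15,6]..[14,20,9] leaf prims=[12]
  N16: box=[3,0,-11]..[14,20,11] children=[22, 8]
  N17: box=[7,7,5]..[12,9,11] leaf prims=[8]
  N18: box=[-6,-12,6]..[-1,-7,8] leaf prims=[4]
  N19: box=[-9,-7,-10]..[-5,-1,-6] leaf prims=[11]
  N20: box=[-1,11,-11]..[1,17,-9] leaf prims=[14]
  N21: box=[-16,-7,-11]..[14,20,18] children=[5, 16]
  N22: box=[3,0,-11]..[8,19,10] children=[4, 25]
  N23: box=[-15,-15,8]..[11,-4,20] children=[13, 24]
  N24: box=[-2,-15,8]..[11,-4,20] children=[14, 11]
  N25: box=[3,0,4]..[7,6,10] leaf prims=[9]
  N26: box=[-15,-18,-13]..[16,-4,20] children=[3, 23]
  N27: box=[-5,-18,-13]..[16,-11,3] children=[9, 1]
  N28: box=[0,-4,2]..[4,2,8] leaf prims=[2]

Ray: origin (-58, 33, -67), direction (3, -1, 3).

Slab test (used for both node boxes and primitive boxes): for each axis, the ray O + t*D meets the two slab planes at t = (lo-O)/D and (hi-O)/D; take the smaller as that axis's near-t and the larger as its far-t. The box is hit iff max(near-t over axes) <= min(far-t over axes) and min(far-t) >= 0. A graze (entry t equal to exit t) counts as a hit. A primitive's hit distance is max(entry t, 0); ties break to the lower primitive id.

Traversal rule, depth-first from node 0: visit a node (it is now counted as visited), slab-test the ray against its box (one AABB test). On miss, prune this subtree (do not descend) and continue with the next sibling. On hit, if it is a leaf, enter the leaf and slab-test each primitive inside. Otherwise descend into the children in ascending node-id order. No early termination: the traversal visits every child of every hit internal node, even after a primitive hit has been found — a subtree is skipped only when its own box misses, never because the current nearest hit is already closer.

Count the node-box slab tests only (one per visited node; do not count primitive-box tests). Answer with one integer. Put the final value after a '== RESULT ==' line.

Walk:
N0 x:[14,74/3] y:[13,51] z:[18,29] -> hit [18,74/3], descend [21, 26]
  N21 x:[14,24] y:[13,40] z:[56/3,85/3] -> hit [56/3,24], descend [5, 16]
    N5 x:[14,62/3] y:[16,40] z:[56/3,85/3] -> hit [56/3,62/3], descend [2, 7]
      N2 x:[49/3,59/3] y:[16,40] z:[56/3,61/3] -> hit [56/3,59/3], descend [19, 20]
        N19 x:[49/3,53/3] y:[34,40] z:[19,61/3] -> miss, prune
        N20 x:[19,59/3] y:[16,22] z:[56/3,58/3] -> hit [19,58/3] leaf, test {P14@t=19}
      N7 x:[14,62/3] y:[23,37] z:[23,85/3] -> miss, prune
    N16 x:[61/3,24] y:[13,33] z:[56/3,26] -> hit [61/3,24], descend [8, 22]
      N8 x:[65/3,24] y:[13,26] z:[24,26] -> hit [24,24], descend [15, 17]
        N15 x:[67/3,24] y:[13,18] z:[73/3,76/3] -> miss, prune
        N17 x:[65/3,70/3] y:[24,26] z:[24,26] -> miss, prune
      N22 x:[61/3,22] y:[14,33] z:[56/3,77/3] -> hit [61/3,22], descend [4, 25]
        N4 x:[65/3,22] y:[14,17] z:[56/3,58/3] -> miss, prune
        N25 x:[61/3,65/3] y:[27,33] z:[71/3,77/3] -> miss, prune
  N26 x:[43/3,74/3] y:[37,51] z:[18,29] -> miss, prune

15 AABB tests over nodes [0, 21, 5, 2, 19, 20, 7, 16, 8, 15, 17, 22, 4, 25, 26]; 1 leaf entered; closest P14.

== RESULT ==
15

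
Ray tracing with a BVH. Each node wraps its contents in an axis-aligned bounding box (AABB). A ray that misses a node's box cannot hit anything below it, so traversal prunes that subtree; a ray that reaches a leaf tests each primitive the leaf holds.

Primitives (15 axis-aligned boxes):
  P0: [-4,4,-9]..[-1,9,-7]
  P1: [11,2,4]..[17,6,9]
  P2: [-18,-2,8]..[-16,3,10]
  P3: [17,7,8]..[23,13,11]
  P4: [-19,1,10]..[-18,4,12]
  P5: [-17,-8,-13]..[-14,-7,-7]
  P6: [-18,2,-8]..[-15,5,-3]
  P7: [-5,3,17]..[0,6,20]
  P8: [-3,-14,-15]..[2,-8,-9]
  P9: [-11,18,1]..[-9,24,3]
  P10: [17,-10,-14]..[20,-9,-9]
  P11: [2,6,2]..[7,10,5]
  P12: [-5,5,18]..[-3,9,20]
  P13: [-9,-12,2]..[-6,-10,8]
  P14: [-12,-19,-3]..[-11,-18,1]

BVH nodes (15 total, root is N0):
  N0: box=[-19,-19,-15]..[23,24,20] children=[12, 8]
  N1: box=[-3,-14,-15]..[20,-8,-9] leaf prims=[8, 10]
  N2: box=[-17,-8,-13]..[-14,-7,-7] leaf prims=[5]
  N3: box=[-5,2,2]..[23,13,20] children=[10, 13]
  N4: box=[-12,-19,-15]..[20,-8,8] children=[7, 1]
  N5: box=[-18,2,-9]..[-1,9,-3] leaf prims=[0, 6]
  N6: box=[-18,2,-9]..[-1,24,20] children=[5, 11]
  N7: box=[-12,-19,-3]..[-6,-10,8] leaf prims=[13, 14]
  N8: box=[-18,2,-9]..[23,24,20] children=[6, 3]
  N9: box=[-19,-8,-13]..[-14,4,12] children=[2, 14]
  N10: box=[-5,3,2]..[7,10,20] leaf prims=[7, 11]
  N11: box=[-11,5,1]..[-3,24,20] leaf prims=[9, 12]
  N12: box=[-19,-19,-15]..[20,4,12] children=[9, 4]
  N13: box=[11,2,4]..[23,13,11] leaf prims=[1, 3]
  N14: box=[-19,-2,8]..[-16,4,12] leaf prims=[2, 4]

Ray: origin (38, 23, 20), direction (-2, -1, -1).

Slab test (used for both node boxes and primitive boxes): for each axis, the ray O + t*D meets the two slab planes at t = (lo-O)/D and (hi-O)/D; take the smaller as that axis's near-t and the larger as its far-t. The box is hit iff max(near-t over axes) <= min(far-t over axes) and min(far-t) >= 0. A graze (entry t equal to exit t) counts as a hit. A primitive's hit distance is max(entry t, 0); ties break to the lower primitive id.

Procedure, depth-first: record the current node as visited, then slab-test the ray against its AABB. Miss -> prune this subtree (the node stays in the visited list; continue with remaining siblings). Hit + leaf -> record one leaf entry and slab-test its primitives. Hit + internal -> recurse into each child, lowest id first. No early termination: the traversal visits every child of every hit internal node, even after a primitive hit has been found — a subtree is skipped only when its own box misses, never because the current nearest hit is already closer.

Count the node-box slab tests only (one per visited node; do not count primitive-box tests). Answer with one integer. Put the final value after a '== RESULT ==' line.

Trace the traversal:
N0 x:[15/2,57/2] y:[-1,42] z:[0,35] -> hit [15/2,57/2], descend [8, 12]
  N8 x:[15/2,28] y:[-1,21] z:[0,29] -> hit [15/2,21], descend [3, 6]
    N3 x:[15/2,43/2] y:[10,21] z:[0,18] -> hit [10,18], descend [10, 13]
      N10 x:[31/2,43/2] y:[13,20] z:[0,18] -> hit [31/2,18] leaf, test {P7(miss), P11@t=31/2}
      N13 x:[15/2,27/2] y:[10,21] z:[9,16] -> hit [10,27/2] leaf, test {P1(miss), P3@t=10}
    N6 x:[39/2,28] y:[-1,21] z:[0,29] -> hit [39/2,21], descend [5, 11]
      N5 x:[39/2,28] y:[14,21] z:[23,29] -> miss, prune
      N11 x:[41/2,49/2] y:[-1,18] z:[0,19] -> miss, prune
  N12 x:[9,57/2] y:[19,42] z:[8,35] -> hit [19,57/2], descend [4, 9]
    N4 x:[9,25] y:[31,42] z:[12,35] -> miss, prune
    N9 x:[26,57/2] y:[19,31] z:[8,33] -> hit [26,57/2], descend [2, 14]
      N2 x:[26,55/2] y:[30,31] z:[27,33] -> miss, prune
      N14 x:[27,57/2] y:[19,25] z:[8,12] -> miss, prune

Visited [0, 8, 3, 10, 13, 6, 5, 11, 12, 4, 9, 2, 14]. Tests: 13 box, 2 leaf. Nearest: P3.

== RESULT ==
13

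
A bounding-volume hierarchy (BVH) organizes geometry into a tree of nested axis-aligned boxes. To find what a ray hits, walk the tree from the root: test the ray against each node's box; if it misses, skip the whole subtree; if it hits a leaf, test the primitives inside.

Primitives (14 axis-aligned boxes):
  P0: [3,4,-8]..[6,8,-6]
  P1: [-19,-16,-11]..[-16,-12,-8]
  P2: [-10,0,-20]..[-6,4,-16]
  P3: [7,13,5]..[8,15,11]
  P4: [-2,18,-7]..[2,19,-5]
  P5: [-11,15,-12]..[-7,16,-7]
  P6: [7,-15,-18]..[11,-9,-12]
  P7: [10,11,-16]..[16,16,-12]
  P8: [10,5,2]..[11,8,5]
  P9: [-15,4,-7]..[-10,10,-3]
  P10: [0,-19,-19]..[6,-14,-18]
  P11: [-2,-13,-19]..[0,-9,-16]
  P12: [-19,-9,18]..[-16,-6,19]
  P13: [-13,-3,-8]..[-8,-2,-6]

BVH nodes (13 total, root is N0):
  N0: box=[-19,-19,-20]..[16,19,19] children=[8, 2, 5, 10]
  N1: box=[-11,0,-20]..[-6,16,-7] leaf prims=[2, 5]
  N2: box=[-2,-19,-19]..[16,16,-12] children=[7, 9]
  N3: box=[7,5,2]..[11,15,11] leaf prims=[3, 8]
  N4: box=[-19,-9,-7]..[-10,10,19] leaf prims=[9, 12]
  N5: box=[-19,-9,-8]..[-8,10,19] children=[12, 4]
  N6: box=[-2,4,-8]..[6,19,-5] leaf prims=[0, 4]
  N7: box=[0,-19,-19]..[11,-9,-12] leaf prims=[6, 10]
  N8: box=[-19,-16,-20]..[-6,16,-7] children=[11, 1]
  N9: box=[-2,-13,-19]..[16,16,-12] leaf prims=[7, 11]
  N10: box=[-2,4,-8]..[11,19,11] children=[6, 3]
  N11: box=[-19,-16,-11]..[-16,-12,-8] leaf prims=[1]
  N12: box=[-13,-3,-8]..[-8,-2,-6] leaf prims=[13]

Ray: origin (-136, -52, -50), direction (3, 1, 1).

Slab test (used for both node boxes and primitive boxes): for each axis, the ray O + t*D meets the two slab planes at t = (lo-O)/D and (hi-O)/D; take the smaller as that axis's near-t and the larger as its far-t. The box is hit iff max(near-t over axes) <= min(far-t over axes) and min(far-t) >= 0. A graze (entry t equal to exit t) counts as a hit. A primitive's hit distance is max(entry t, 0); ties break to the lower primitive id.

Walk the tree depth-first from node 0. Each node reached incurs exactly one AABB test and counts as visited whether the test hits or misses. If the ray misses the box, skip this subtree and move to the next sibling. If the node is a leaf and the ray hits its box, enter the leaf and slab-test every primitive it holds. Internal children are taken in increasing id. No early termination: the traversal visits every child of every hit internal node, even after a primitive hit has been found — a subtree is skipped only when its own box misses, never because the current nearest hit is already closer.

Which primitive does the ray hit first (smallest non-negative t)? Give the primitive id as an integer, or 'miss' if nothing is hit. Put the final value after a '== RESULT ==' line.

Traverse from the root:
N0 x:[39,152/3] y:[33,71] z:[30,69] -> hit [39,152/3], descend [2, 5, 8, 10]
  N2 x:[134/3,152/3] y:[33,68] z:[31,38] -> miss, prune
  N5 x:[39,128/3] y:[43,62] z:[42,69] -> miss, prune
  N8 x:[39,130/3] y:[36,68] z:[30,43] -> hit [39,43], descend [1, 11]
    N1 x:[125/3,130/3] y:[52,68] z:[30,43] -> miss, prune
    N11 x:[39,40] y:[36,40] z:[39,42] -> hit [39,40] leaf, test {P1@t=39}
  N10 x:[134/3,49] y:[56,71] z:[42,61] -> miss, prune

Summary -> nodes [0, 2, 5, 8, 1, 11, 10]; box-tests=7; leaf-entries=1; first=P1

== RESULT ==
1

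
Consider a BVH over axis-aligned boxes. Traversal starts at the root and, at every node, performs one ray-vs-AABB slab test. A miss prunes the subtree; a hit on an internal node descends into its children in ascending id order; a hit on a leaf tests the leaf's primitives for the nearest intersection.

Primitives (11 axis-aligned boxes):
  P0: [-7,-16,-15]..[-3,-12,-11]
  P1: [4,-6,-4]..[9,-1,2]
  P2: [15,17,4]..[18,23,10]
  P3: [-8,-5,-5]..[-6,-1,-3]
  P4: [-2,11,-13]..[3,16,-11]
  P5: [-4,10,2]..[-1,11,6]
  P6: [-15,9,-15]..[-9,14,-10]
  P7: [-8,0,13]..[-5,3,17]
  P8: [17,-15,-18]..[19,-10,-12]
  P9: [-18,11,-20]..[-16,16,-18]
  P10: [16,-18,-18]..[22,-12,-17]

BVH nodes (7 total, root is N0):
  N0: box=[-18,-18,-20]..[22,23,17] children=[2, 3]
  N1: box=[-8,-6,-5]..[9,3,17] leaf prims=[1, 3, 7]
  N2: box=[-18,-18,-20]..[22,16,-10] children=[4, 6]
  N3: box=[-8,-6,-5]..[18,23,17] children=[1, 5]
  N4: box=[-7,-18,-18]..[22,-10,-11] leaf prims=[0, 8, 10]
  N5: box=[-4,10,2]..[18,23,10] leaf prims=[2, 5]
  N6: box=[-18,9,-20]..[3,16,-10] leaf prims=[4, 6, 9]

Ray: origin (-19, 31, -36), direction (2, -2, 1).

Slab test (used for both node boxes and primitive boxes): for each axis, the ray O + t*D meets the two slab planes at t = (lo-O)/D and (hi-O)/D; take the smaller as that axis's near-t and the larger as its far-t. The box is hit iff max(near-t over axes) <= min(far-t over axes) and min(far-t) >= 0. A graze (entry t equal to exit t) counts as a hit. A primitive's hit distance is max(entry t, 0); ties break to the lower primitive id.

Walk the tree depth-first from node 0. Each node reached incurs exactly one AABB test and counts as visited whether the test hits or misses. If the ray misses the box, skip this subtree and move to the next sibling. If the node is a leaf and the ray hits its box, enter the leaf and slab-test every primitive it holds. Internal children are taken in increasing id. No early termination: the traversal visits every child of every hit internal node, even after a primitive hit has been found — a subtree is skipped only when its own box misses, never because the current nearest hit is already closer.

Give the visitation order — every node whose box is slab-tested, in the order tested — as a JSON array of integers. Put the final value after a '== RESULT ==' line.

Trace the traversal:
N0 x:[1/2,41/2] y:[4,49/2] z:[16,53] -> hit [16,41/2], descend [2, 3]
  N2 x:[1/2,41/2] y:[15/2,49/2] z:[16,26] -> hit [16,41/2], descend [4, 6]
    N4 x:[6,41/2] y:[41/2,49/2] z:[18,25] -> hit [41/2,41/2] leaf, test {P0(miss), P8(miss), P10(miss)}
    N6 x:[1/2,11] y:[15/2,11] z:[16,26] -> miss, prune
  N3 x:[11/2,37/2] y:[4,37/2] z:[31,53] -> miss, prune

Summary -> nodes [0, 2, 4, 6, 3]; box-tests=5; leaf-entries=1; first=miss

== RESULT ==
[0, 2, 4, 6, 3]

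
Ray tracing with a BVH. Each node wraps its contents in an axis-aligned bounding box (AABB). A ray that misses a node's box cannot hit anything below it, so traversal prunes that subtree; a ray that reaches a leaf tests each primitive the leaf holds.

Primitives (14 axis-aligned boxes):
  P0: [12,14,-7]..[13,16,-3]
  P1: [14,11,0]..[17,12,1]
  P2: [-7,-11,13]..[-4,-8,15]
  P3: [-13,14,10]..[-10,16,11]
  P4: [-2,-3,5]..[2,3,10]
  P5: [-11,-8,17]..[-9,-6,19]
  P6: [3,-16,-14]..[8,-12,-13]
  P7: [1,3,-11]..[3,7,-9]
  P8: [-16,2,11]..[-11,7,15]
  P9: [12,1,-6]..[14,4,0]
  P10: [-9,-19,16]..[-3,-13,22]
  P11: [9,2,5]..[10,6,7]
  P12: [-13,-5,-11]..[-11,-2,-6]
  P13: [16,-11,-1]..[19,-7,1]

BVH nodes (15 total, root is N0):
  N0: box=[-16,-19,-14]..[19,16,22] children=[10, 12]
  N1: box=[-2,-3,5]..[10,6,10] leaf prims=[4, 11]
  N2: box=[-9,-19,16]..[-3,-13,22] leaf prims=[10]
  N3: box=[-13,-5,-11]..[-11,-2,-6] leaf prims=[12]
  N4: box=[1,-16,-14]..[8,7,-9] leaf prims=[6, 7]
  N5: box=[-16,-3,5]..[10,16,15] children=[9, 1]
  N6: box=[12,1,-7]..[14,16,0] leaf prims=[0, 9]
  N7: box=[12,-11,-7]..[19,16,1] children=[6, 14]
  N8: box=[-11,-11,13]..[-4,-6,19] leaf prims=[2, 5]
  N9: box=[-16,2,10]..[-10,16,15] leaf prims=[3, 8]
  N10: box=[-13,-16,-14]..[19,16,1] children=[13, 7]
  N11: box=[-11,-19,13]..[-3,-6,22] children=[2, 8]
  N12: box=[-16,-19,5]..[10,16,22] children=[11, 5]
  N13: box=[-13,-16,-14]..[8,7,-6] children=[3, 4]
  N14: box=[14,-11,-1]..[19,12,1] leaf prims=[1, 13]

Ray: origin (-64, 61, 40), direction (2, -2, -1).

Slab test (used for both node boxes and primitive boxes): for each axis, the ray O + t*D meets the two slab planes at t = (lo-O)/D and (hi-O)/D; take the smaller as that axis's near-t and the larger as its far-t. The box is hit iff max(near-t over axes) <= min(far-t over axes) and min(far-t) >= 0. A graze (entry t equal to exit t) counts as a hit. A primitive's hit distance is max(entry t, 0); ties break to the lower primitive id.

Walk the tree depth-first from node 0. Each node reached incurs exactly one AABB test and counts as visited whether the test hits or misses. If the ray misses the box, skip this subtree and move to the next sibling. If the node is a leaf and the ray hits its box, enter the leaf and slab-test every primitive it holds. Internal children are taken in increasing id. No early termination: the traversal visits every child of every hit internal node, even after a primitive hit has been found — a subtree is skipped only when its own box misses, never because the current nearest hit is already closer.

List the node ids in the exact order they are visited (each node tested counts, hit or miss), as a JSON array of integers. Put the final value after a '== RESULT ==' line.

Trace the traversal:
N0 x:[24,83/2] y:[45/2,40] z:[18,54] -> hit [24,40], descend [10, 12]
  N10 x:[51/2,83/2] y:[45/2,77/2] z:[39,54] -> miss, prune
  N12 x:[24,37] y:[45/2,40] z:[18,35] -> hit [24,35], descend [5, 11]
    N5 x:[24,37] y:[45/2,32] z:[25,35] -> hit [25,32], descend [1, 9]
      N1 x:[31,37] y:[55/2,32] z:[30,35] -> hit [31,32] leaf, test {P4@t=31, P11(miss)}
      N9 x:[24,27] y:[45/2,59/2] z:[25,30] -> hit [25,27] leaf, test {P3(miss), P8(miss)}
    N11 x:[53/2,61/2] y:[67/2,40] z:[18,27] -> miss, prune

Summary -> nodes [0, 10, 12, 5, 1, 9, 11]; box-tests=7; leaf-entries=2; first=P4

== RESULT ==
[0, 10, 12, 5, 1, 9, 11]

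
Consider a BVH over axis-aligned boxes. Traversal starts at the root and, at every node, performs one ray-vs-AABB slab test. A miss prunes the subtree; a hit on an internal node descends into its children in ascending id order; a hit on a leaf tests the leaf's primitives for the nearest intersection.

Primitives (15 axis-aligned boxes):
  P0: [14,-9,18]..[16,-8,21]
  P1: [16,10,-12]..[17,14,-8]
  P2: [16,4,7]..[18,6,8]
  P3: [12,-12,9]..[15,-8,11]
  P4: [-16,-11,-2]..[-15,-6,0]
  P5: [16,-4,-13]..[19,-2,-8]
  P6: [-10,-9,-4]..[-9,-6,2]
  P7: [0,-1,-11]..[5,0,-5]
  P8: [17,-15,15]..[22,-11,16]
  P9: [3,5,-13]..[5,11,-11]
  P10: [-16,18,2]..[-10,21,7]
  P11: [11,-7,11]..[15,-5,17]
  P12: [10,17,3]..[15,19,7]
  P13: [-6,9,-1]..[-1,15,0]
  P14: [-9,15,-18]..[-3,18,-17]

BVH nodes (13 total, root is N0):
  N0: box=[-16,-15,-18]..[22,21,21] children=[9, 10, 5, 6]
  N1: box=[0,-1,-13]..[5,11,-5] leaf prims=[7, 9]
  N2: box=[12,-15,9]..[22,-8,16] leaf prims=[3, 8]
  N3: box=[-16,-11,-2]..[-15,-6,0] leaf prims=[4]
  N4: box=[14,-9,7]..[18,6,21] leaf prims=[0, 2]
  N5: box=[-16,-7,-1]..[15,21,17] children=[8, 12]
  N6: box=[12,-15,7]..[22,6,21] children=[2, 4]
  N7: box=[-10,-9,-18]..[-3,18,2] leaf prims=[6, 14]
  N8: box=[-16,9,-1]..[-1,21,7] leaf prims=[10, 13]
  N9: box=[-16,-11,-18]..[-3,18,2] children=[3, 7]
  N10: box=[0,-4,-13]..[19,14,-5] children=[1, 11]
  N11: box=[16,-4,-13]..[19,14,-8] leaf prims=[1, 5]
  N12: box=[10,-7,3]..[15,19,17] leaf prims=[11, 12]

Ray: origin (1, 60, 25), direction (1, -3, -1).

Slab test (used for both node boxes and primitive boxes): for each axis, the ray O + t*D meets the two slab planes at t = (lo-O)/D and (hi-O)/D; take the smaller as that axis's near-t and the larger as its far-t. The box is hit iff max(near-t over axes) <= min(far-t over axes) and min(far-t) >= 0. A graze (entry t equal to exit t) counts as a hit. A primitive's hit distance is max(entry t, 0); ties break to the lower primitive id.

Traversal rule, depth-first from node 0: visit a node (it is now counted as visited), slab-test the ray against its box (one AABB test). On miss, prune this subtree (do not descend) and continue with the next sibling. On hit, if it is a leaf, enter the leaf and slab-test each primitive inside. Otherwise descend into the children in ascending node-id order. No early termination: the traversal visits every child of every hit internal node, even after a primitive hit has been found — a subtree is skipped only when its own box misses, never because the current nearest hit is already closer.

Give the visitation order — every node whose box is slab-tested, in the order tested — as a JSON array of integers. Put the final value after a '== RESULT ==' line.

Trace the traversal:
N0 x:[-17,21] y:[13,25] z:[4,43] -> hit [13,21], descend [5, 6, 9, 10]
  N5 x:[-17,14] y:[13,67/3] z:[8,26] -> hit [13,14], descend [8, 12]
    N8 x:[-17,-2] y:[13,17] z:[18,26] -> miss, prune
    N12 x:[9,14] y:[41/3,67/3] z:[8,22] -> hit [41/3,14] leaf, test {P11(miss), P12(miss)}
  N6 x:[11,21] y:[18,25] z:[4,18] -> hit [18,18], descend [2, 4]
    N2 x:[11,21] y:[68/3,25] z:[9,16] -> miss, prune
    N4 x:[13,17] y:[18,23] z:[4,18] -> miss, prune
  N9 x:[-17,-4] y:[14,71/3] z:[23,43] -> miss, prune
  N10 x:[-1,18] y:[46/3,64/3] z:[30,38] -> miss, prune

Visited [0, 5, 8, 12, 6, 2, 4, 9, 10]. Tests: 9 box, 1 leaf. Nearest: miss.

== RESULT ==
[0, 5, 8, 12, 6, 2, 4, 9, 10]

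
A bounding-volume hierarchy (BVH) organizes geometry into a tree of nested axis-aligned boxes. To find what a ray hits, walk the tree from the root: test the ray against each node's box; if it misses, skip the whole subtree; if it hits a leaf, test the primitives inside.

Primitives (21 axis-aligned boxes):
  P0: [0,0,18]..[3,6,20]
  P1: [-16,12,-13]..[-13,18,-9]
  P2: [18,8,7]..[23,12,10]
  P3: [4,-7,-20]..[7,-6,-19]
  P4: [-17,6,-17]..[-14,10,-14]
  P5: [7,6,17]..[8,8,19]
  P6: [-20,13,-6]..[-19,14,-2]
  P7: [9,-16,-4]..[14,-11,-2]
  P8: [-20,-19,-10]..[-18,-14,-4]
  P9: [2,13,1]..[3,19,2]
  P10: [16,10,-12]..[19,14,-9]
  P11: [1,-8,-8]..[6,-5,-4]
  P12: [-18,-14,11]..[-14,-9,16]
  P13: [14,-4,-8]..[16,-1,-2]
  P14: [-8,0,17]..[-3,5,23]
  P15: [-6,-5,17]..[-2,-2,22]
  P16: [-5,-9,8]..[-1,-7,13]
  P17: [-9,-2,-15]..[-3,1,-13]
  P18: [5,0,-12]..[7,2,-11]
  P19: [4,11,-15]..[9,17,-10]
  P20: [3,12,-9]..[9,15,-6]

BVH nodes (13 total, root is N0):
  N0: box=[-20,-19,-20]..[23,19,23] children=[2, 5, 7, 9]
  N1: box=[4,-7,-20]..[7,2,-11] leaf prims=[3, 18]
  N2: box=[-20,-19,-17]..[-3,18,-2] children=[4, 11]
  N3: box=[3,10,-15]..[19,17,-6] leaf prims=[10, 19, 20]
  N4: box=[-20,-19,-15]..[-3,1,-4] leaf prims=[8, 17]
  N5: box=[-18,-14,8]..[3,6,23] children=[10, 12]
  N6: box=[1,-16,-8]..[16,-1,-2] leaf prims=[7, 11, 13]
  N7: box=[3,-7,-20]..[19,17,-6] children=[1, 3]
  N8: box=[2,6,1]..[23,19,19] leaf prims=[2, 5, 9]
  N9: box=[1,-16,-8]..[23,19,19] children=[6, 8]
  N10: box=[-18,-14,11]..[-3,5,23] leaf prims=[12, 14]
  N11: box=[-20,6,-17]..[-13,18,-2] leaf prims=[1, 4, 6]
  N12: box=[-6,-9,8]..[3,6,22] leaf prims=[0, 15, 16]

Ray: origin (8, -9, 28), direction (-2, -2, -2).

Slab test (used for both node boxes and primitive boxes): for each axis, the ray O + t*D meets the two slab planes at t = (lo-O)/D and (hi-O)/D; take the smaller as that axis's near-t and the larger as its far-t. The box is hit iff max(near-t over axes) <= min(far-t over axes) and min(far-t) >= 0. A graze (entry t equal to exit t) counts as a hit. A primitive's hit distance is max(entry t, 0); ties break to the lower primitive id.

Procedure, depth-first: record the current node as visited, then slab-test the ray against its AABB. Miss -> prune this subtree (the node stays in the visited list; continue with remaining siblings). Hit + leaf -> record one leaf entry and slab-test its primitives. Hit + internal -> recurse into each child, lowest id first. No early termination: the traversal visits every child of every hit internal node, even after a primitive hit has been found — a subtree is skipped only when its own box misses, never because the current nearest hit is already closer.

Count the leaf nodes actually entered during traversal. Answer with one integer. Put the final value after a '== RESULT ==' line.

Traverse from the root:
N0 x:[-15/2,14] y:[-14,5] z:[5/2,24] -> hit [5/2,5], descend [2, 5, 7, 9]
  N2 x:[11/2,14] y:[-27/2,5] z:[15,45/2] -> miss, prune
  N5 x:[5/2,13] y:[-15/2,5/2] z:[5/2,10] -> hit [5/2,5/2], descend [10, 12]
    N10 x:[11/2,13] y:[-7,5/2] z:[5/2,17/2] -> miss, prune
    N12 x:[5/2,7] y:[-15/2,0] z:[3,10] -> miss, prune
  N7 x:[-11/2,5/2] y:[-13,-1] z:[17,24] -> miss, prune
  N9 x:[-15/2,7/2] y:[-14,7/2] z:[9/2,18] -> miss, prune

Summary -> nodes [0, 2, 5, 10, 12, 7, 9]; box-tests=7; leaf-entries=0; first=miss

== RESULT ==
0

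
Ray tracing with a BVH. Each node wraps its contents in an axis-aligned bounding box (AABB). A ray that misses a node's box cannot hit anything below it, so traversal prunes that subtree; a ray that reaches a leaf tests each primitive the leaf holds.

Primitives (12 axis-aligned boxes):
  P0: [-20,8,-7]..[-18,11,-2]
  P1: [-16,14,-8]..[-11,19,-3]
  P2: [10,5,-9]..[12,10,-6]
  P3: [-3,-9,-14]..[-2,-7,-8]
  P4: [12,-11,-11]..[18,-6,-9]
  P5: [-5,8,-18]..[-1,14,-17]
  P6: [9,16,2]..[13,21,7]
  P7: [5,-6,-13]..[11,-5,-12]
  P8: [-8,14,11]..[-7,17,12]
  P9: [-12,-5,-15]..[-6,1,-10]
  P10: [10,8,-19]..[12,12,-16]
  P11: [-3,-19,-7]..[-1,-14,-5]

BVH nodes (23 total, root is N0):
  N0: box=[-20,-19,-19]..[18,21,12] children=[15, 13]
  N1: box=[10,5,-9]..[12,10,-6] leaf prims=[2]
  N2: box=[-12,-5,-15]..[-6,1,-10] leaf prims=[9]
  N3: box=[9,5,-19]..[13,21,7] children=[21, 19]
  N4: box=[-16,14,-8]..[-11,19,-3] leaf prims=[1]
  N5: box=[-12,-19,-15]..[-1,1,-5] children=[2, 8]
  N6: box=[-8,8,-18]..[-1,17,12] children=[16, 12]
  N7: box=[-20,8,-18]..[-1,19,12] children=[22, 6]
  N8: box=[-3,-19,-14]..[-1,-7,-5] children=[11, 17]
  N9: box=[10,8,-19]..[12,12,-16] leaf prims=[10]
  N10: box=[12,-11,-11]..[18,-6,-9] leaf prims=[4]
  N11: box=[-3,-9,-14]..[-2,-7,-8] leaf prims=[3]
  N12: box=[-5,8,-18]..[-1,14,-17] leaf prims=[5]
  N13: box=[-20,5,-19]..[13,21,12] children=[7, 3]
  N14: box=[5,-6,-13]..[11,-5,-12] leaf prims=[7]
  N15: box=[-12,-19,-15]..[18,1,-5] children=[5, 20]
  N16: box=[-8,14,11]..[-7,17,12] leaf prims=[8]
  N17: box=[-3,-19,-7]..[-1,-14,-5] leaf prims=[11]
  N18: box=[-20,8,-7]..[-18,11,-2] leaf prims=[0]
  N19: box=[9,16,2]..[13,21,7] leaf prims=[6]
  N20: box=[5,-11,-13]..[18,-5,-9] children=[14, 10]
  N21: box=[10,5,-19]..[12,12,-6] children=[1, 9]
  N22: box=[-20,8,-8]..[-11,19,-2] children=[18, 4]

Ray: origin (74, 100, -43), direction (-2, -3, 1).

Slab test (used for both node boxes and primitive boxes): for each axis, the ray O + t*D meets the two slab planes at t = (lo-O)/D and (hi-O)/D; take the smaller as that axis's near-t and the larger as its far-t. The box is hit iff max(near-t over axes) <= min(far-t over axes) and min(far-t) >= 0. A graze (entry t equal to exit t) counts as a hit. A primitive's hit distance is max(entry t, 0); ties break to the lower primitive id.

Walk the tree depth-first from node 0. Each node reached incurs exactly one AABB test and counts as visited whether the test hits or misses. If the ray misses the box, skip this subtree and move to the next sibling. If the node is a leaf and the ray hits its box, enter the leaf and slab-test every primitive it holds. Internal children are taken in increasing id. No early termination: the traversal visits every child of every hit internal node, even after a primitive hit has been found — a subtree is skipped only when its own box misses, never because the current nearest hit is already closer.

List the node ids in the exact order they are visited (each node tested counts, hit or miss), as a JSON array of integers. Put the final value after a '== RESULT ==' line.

Traverse from the root:
N0 x:[28,47] y:[79/3,119/3] z:[24,55] -> hit [28,119/3], descend [13, 15]
  N13 x:[61/2,47] y:[79/3,95/3] z:[24,55] -> hit [61/2,95/3], descend [3, 7]
    N3 x:[61/2,65/2] y:[79/3,95/3] z:[24,50] -> hit [61/2,95/3], descend [19, 21]
      N19 x:[61/2,65/2] y:[79/3,28] z:[45,50] -> miss, prune
      N21 x:[31,32] y:[88/3,95/3] z:[24,37] -> hit [31,95/3], descend [1, 9]
        N1 x:[31,32] y:[30,95/3] z:[34,37] -> miss, prune
        N9 x:[31,32] y:[88/3,92/3] z:[24,27] -> miss, prune
    N7 x:[75/2,47] y:[27,92/3] z:[25,55] -> miss, prune
  N15 x:[28,43] y:[33,119/3] z:[28,38] -> hit [33,38], descend [5, 20]
    N5 x:[75/2,43] y:[33,119/3] z:[28,38] -> hit [75/2,38], descend [2, 8]
      N2 x:[40,43] y:[33,35] z:[28,33] -> miss, prune
      N8 x:[75/2,77/2] y:[107/3,119/3] z:[29,38] -> hit [75/2,38], descend [11, 17]
        N11 x:[38,77/2] y:[107/3,109/3] z:[29,35] -> miss, prune
        N17 x:[75/2,77/2] y:[38,119/3] z:[36,38] -> hit [38,38] leaf, test {P11@t=38}
    N20 x:[28,69/2] y:[35,37] z:[30,34] -> miss, prune

Summary -> nodes [0, 13, 3, 19, 21, 1, 9, 7, 15, 5, 2, 8, 11, 17, 20]; box-tests=15; leaf-entries=1; first=P11

== RESULT ==
[0, 13, 3, 19, 21, 1, 9, 7, 15, 5, 2, 8, 11, 17, 20]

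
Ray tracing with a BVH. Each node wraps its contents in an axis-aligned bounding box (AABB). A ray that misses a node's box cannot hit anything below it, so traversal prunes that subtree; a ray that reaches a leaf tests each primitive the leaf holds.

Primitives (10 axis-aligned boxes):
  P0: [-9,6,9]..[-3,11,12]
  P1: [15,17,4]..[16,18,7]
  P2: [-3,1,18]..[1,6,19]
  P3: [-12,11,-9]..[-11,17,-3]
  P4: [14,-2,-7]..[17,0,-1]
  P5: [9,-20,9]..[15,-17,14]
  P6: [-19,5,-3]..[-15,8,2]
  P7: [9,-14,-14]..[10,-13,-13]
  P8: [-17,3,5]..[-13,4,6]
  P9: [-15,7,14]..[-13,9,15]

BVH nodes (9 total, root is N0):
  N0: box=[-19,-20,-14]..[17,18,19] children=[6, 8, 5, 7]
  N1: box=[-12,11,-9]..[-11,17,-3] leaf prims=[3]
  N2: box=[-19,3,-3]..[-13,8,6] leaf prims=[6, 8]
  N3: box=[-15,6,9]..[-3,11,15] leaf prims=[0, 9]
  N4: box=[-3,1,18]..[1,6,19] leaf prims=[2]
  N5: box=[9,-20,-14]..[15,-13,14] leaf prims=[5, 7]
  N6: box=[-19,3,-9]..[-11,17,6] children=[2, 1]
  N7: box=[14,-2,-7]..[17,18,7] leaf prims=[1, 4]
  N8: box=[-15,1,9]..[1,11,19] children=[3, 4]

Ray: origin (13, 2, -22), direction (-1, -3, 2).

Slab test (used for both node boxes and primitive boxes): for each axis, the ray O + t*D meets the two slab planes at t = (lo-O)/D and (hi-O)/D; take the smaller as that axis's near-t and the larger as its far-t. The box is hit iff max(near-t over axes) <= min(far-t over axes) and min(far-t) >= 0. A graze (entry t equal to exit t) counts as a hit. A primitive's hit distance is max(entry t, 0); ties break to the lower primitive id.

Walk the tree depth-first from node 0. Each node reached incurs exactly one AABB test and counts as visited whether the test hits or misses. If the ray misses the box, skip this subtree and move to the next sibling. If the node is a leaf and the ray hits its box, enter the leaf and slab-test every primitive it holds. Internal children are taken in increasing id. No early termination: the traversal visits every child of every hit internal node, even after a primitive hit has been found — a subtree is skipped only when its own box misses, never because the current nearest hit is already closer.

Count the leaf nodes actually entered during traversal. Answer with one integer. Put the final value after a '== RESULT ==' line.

Trace the traversal:
N0 x:[-4,32] y:[-16/3,22/3] z:[4,41/2] -> hit [4,22/3], descend [5, 6, 7, 8]
  N5 x:[-2,4] y:[5,22/3] z:[4,18] -> miss, prune
  N6 x:[24,32] y:[-5,-1/3] z:[13/2,14] -> miss, prune
  N7 x:[-4,-1] y:[-16/3,4/3] z:[15/2,29/2] -> miss, prune
  N8 x:[12,28] y:[-3,1/3] z:[31/2,41/2] -> miss, prune

Visited [0, 5, 6, 7, 8]. Tests: 5 box, 0 leaf. Nearest: miss.

== RESULT ==
0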